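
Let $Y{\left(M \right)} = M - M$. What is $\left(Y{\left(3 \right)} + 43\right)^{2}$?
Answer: $1849$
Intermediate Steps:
$Y{\left(M \right)} = 0$
$\left(Y{\left(3 \right)} + 43\right)^{2} = \left(0 + 43\right)^{2} = 43^{2} = 1849$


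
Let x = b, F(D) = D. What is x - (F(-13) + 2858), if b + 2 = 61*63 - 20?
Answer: 976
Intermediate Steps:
b = 3821 (b = -2 + (61*63 - 20) = -2 + (3843 - 20) = -2 + 3823 = 3821)
x = 3821
x - (F(-13) + 2858) = 3821 - (-13 + 2858) = 3821 - 1*2845 = 3821 - 2845 = 976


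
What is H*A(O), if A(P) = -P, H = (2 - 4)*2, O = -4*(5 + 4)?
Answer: -144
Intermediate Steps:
O = -36 (O = -4*9 = -36)
H = -4 (H = -2*2 = -4)
H*A(O) = -(-4)*(-36) = -4*36 = -144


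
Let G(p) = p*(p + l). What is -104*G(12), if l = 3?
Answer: -18720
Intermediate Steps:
G(p) = p*(3 + p) (G(p) = p*(p + 3) = p*(3 + p))
-104*G(12) = -1248*(3 + 12) = -1248*15 = -104*180 = -18720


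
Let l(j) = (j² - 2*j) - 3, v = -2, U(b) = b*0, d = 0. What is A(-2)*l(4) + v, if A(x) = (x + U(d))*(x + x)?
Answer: 38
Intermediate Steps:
U(b) = 0
A(x) = 2*x² (A(x) = (x + 0)*(x + x) = x*(2*x) = 2*x²)
l(j) = -3 + j² - 2*j
A(-2)*l(4) + v = (2*(-2)²)*(-3 + 4² - 2*4) - 2 = (2*4)*(-3 + 16 - 8) - 2 = 8*5 - 2 = 40 - 2 = 38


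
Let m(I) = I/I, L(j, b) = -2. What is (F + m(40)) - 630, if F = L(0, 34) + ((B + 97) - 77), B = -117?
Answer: -728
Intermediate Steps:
m(I) = 1
F = -99 (F = -2 + ((-117 + 97) - 77) = -2 + (-20 - 77) = -2 - 97 = -99)
(F + m(40)) - 630 = (-99 + 1) - 630 = -98 - 630 = -728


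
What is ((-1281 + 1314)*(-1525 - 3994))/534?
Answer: -60709/178 ≈ -341.06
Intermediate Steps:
((-1281 + 1314)*(-1525 - 3994))/534 = (33*(-5519))*(1/534) = -182127*1/534 = -60709/178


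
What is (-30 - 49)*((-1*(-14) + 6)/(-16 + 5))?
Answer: 1580/11 ≈ 143.64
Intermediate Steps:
(-30 - 49)*((-1*(-14) + 6)/(-16 + 5)) = -79*(14 + 6)/(-11) = -1580*(-1)/11 = -79*(-20/11) = 1580/11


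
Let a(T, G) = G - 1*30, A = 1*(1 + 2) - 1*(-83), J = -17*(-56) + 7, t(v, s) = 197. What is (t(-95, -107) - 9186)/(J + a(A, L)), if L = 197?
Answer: -8989/1126 ≈ -7.9831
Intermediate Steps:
J = 959 (J = 952 + 7 = 959)
A = 86 (A = 1*3 + 83 = 3 + 83 = 86)
a(T, G) = -30 + G (a(T, G) = G - 30 = -30 + G)
(t(-95, -107) - 9186)/(J + a(A, L)) = (197 - 9186)/(959 + (-30 + 197)) = -8989/(959 + 167) = -8989/1126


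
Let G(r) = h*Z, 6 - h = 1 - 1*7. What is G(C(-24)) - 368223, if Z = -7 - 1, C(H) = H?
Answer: -368319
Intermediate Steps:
h = 12 (h = 6 - (1 - 1*7) = 6 - (1 - 7) = 6 - 1*(-6) = 6 + 6 = 12)
Z = -8
G(r) = -96 (G(r) = 12*(-8) = -96)
G(C(-24)) - 368223 = -96 - 368223 = -368319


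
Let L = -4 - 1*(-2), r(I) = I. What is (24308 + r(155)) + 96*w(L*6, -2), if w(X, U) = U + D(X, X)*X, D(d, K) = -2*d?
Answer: -3377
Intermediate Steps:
L = -2 (L = -4 + 2 = -2)
w(X, U) = U - 2*X² (w(X, U) = U + (-2*X)*X = U - 2*X²)
(24308 + r(155)) + 96*w(L*6, -2) = (24308 + 155) + 96*(-2 - 2*(-2*6)²) = 24463 + 96*(-2 - 2*(-12)²) = 24463 + 96*(-2 - 2*144) = 24463 + 96*(-2 - 288) = 24463 + 96*(-290) = 24463 - 27840 = -3377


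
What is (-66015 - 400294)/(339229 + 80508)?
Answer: -466309/419737 ≈ -1.1110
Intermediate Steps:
(-66015 - 400294)/(339229 + 80508) = -466309/419737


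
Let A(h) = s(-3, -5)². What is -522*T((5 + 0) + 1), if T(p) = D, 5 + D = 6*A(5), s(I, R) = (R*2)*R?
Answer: -7827390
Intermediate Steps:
s(I, R) = 2*R² (s(I, R) = (2*R)*R = 2*R²)
A(h) = 2500 (A(h) = (2*(-5)²)² = (2*25)² = 50² = 2500)
D = 14995 (D = -5 + 6*2500 = -5 + 15000 = 14995)
T(p) = 14995
-522*T((5 + 0) + 1) = -522*14995 = -7827390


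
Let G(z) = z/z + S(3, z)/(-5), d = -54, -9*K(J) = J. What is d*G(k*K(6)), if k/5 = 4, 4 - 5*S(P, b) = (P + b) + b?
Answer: 144/25 ≈ 5.7600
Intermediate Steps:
S(P, b) = 4/5 - 2*b/5 - P/5 (S(P, b) = 4/5 - ((P + b) + b)/5 = 4/5 - (P + 2*b)/5 = 4/5 + (-2*b/5 - P/5) = 4/5 - 2*b/5 - P/5)
K(J) = -J/9
k = 20 (k = 5*4 = 20)
G(z) = 24/25 + 2*z/25 (G(z) = z/z + (4/5 - 2*z/5 - 1/5*3)/(-5) = 1 + (4/5 - 2*z/5 - 3/5)*(-1/5) = 1 + (1/5 - 2*z/5)*(-1/5) = 1 + (-1/25 + 2*z/25) = 24/25 + 2*z/25)
d*G(k*K(6)) = -54*(24/25 + 2*(20*(-1/9*6))/25) = -54*(24/25 + 2*(20*(-2/3))/25) = -54*(24/25 + (2/25)*(-40/3)) = -54*(24/25 - 16/15) = -54*(-8/75) = 144/25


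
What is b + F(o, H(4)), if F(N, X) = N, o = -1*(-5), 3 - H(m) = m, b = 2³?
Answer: 13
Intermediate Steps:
b = 8
H(m) = 3 - m
o = 5
b + F(o, H(4)) = 8 + 5 = 13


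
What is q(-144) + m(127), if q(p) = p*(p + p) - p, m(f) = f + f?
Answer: 41870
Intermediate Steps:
m(f) = 2*f
q(p) = -p + 2*p**2 (q(p) = p*(2*p) - p = 2*p**2 - p = -p + 2*p**2)
q(-144) + m(127) = -144*(-1 + 2*(-144)) + 2*127 = -144*(-1 - 288) + 254 = -144*(-289) + 254 = 41616 + 254 = 41870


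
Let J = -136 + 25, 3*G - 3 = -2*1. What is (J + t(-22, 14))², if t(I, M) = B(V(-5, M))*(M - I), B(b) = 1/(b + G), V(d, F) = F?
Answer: 21762225/1849 ≈ 11770.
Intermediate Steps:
G = ⅓ (G = 1 + (-2*1)/3 = 1 + (⅓)*(-2) = 1 - ⅔ = ⅓ ≈ 0.33333)
J = -111
B(b) = 1/(⅓ + b) (B(b) = 1/(b + ⅓) = 1/(⅓ + b))
t(I, M) = 3*(M - I)/(1 + 3*M) (t(I, M) = (3/(1 + 3*M))*(M - I) = 3*(M - I)/(1 + 3*M))
(J + t(-22, 14))² = (-111 + 3*(14 - 1*(-22))/(1 + 3*14))² = (-111 + 3*(14 + 22)/(1 + 42))² = (-111 + 3*36/43)² = (-111 + 3*(1/43)*36)² = (-111 + 108/43)² = (-4665/43)² = 21762225/1849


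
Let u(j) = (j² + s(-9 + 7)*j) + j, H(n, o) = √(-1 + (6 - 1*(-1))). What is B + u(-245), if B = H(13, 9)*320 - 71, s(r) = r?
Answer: 60199 + 320*√6 ≈ 60983.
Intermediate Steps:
H(n, o) = √6 (H(n, o) = √(-1 + (6 + 1)) = √(-1 + 7) = √6)
u(j) = j² - j (u(j) = (j² + (-9 + 7)*j) + j = (j² - 2*j) + j = j² - j)
B = -71 + 320*√6 (B = √6*320 - 71 = 320*√6 - 71 = -71 + 320*√6 ≈ 712.84)
B + u(-245) = (-71 + 320*√6) - 245*(-1 - 245) = (-71 + 320*√6) - 245*(-246) = (-71 + 320*√6) + 60270 = 60199 + 320*√6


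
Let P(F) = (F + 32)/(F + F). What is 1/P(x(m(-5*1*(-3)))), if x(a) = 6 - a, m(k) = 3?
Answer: 6/35 ≈ 0.17143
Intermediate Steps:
P(F) = (32 + F)/(2*F) (P(F) = (32 + F)/((2*F)) = (32 + F)*(1/(2*F)) = (32 + F)/(2*F))
1/P(x(m(-5*1*(-3)))) = 1/((32 + (6 - 1*3))/(2*(6 - 1*3))) = 1/((32 + (6 - 3))/(2*(6 - 3))) = 1/((1/2)*(32 + 3)/3) = 1/((1/2)*(1/3)*35) = 1/(35/6) = 6/35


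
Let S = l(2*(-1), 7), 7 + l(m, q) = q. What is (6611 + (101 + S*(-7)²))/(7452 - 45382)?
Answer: -3356/18965 ≈ -0.17696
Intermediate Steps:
l(m, q) = -7 + q
S = 0 (S = -7 + 7 = 0)
(6611 + (101 + S*(-7)²))/(7452 - 45382) = (6611 + (101 + 0*(-7)²))/(7452 - 45382) = (6611 + (101 + 0*49))/(-37930) = (6611 + (101 + 0))*(-1/37930) = (6611 + 101)*(-1/37930) = 6712*(-1/37930) = -3356/18965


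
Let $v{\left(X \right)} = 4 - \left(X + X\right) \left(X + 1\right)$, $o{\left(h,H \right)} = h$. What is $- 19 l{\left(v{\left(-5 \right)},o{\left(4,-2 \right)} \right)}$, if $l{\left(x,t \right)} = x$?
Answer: $684$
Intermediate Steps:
$v{\left(X \right)} = 4 - 2 X \left(1 + X\right)$
$- 19 l{\left(v{\left(-5 \right)},o{\left(4,-2 \right)} \right)} = - 19 \left(4 - -10 - 2 \left(-5\right)^{2}\right) = - 19 \left(4 + 10 - 50\right) = \left(-19\right) \left(-36\right) = 684$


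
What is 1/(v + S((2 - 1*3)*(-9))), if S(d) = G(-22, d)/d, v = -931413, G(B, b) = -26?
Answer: -9/8382743 ≈ -1.0736e-6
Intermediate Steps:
S(d) = -26/d
1/(v + S((2 - 1*3)*(-9))) = 1/(-931413 - 26*(-1/(9*(2 - 1*3)))) = 1/(-931413 - 26*(-1/(9*(2 - 3)))) = 1/(-931413 - 26/((-1*(-9)))) = 1/(-931413 - 26/9) = 1/(-8382743/9) = -9/8382743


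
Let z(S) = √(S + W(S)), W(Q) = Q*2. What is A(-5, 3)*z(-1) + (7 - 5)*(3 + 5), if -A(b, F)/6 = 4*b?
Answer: 16 + 120*I*√3 ≈ 16.0 + 207.85*I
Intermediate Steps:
W(Q) = 2*Q
A(b, F) = -24*b
z(S) = √3*√S (z(S) = √(S + 2*S) = √(3*S) = √3*√S)
A(-5, 3)*z(-1) + (7 - 5)*(3 + 5) = (-24*(-5))*(√3*√(-1)) + (7 - 5)*(3 + 5) = 120*(√3*I) + 2*8 = 120*(I*√3) + 16 = 120*I*√3 + 16 = 16 + 120*I*√3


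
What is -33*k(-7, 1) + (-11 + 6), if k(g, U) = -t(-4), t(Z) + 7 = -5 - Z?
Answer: -269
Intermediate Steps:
t(Z) = -12 - Z (t(Z) = -7 + (-5 - Z) = -12 - Z)
k(g, U) = 8 (k(g, U) = -(-12 - 1*(-4)) = -(-12 + 4) = -1*(-8) = 8)
-33*k(-7, 1) + (-11 + 6) = -33*8 + (-11 + 6) = -264 - 5 = -269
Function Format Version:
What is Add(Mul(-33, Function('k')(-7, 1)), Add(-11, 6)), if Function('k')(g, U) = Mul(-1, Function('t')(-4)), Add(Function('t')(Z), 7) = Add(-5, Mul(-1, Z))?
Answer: -269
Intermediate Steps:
Function('t')(Z) = Add(-12, Mul(-1, Z)) (Function('t')(Z) = Add(-7, Add(-5, Mul(-1, Z))) = Add(-12, Mul(-1, Z)))
Function('k')(g, U) = 8 (Function('k')(g, U) = Mul(-1, Add(-12, Mul(-1, -4))) = Mul(-1, Add(-12, 4)) = Mul(-1, -8) = 8)
Add(Mul(-33, Function('k')(-7, 1)), Add(-11, 6)) = Add(Mul(-33, 8), Add(-11, 6)) = Add(-264, -5) = -269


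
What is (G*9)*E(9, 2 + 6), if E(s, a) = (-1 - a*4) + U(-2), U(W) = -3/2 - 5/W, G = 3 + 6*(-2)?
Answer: 2592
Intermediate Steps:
G = -9 (G = 3 - 12 = -9)
U(W) = -3/2 - 5/W (U(W) = -3*1/2 - 5/W = -3/2 - 5/W)
E(s, a) = -4*a (E(s, a) = (-1 - a*4) + (-3/2 - 5/(-2)) = (-1 - 4*a) + (-3/2 - 5*(-1/2)) = (-1 - 4*a) + (-3/2 + 5/2) = (-1 - 4*a) + 1 = -4*a)
(G*9)*E(9, 2 + 6) = (-9*9)*(-4*(2 + 6)) = -(-324)*8 = -81*(-32) = 2592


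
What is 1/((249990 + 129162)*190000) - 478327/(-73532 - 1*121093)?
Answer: 10209819660431/4154242080000 ≈ 2.4577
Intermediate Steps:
1/((249990 + 129162)*190000) - 478327/(-73532 - 1*121093) = (1/190000)/379152 - 478327/(-73532 - 121093) = (1/379152)*(1/190000) - 478327/(-194625) = 1/72038880000 - 478327*(-1/194625) = 1/72038880000 + 478327/194625 = 10209819660431/4154242080000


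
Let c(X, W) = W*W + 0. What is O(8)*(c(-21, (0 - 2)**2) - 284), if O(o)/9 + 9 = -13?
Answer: 53064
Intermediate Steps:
c(X, W) = W**2 (c(X, W) = W**2 + 0 = W**2)
O(o) = -198 (O(o) = -81 + 9*(-13) = -81 - 117 = -198)
O(8)*(c(-21, (0 - 2)**2) - 284) = -198*(((0 - 2)**2)**2 - 284) = -198*(((-2)**2)**2 - 284) = -198*(4**2 - 284) = -198*(16 - 284) = -198*(-268) = 53064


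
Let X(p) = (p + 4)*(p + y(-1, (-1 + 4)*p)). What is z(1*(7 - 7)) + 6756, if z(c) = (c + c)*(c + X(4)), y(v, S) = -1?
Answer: 6756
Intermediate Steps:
X(p) = (-1 + p)*(4 + p) (X(p) = (p + 4)*(p - 1) = (4 + p)*(-1 + p) = (-1 + p)*(4 + p))
z(c) = 2*c*(24 + c) (z(c) = (c + c)*(c + (-4 + 4² + 3*4)) = (2*c)*(c + (-4 + 16 + 12)) = (2*c)*(c + 24) = (2*c)*(24 + c) = 2*c*(24 + c))
z(1*(7 - 7)) + 6756 = 2*(1*(7 - 7))*(24 + 1*(7 - 7)) + 6756 = 2*(1*0)*(24 + 1*0) + 6756 = 2*0*(24 + 0) + 6756 = 2*0*24 + 6756 = 0 + 6756 = 6756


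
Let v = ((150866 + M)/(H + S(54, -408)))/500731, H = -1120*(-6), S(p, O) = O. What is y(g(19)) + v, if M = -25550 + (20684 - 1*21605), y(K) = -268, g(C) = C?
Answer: -282348148967/1053538024 ≈ -268.00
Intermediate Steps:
M = -26471 (M = -25550 + (20684 - 21605) = -25550 - 921 = -26471)
H = 6720
v = 41465/1053538024 (v = ((150866 - 26471)/(6720 - 408))/500731 = (124395/6312)*(1/500731) = (124395*(1/6312))*(1/500731) = (41465/2104)*(1/500731) = 41465/1053538024 ≈ 3.9358e-5)
y(g(19)) + v = -268 + 41465/1053538024 = -282348148967/1053538024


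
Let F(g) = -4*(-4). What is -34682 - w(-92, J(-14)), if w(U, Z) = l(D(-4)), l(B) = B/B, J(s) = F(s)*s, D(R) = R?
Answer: -34683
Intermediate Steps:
F(g) = 16
J(s) = 16*s
l(B) = 1
w(U, Z) = 1
-34682 - w(-92, J(-14)) = -34682 - 1*1 = -34682 - 1 = -34683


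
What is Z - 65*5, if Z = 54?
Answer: -271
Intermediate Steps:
Z - 65*5 = 54 - 65*5 = 54 - 325 = -271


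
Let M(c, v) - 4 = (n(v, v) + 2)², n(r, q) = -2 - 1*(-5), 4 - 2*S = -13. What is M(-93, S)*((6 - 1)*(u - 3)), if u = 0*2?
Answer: -435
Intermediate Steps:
S = 17/2 (S = 2 - ½*(-13) = 2 + 13/2 = 17/2 ≈ 8.5000)
u = 0
n(r, q) = 3 (n(r, q) = -2 + 5 = 3)
M(c, v) = 29 (M(c, v) = 4 + (3 + 2)² = 4 + 5² = 4 + 25 = 29)
M(-93, S)*((6 - 1)*(u - 3)) = 29*((6 - 1)*(0 - 3)) = 29*(5*(-3)) = 29*(-15) = -435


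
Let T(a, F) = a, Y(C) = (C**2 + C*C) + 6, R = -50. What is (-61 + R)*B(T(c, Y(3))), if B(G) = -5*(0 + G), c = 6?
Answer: 3330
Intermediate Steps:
Y(C) = 6 + 2*C**2 (Y(C) = (C**2 + C**2) + 6 = 2*C**2 + 6 = 6 + 2*C**2)
B(G) = -5*G
(-61 + R)*B(T(c, Y(3))) = (-61 - 50)*(-5*6) = -111*(-30) = 3330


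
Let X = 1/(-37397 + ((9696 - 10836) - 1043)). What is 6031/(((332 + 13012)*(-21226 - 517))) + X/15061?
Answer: -898863991093/43238946721038240 ≈ -2.0788e-5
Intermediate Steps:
X = -1/39580 (X = 1/(-37397 + (-1140 - 1043)) = 1/(-37397 - 2183) = 1/(-39580) = -1/39580 ≈ -2.5265e-5)
6031/(((332 + 13012)*(-21226 - 517))) + X/15061 = 6031/(((332 + 13012)*(-21226 - 517))) - 1/39580/15061 = 6031/((13344*(-21743))) - 1/39580*1/15061 = 6031/(-290138592) - 1/596114380 = 6031*(-1/290138592) - 1/596114380 = -6031/290138592 - 1/596114380 = -898863991093/43238946721038240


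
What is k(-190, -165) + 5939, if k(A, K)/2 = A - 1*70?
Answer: 5419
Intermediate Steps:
k(A, K) = -140 + 2*A (k(A, K) = 2*(A - 1*70) = 2*(A - 70) = 2*(-70 + A) = -140 + 2*A)
k(-190, -165) + 5939 = (-140 + 2*(-190)) + 5939 = (-140 - 380) + 5939 = -520 + 5939 = 5419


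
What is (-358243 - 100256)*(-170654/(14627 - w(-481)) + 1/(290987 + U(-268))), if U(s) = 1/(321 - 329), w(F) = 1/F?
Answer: 540814324847890827/101099445230 ≈ 5.3493e+6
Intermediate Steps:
U(s) = -1/8 (U(s) = 1/(-8) = -1/8)
(-358243 - 100256)*(-170654/(14627 - w(-481)) + 1/(290987 + U(-268))) = (-358243 - 100256)*(-170654/(14627 - 1/(-481)) + 1/(290987 - 1/8)) = -458499*(-170654/(14627 - 1*(-1/481)) + 1/(2327895/8)) = -458499*(-170654/(14627 + 1/481) + 8/2327895) = -458499*(-170654/7035588/481 + 8/2327895) = -458499*(-170654*481/7035588 + 8/2327895) = -458499*(-41042287/3517794 + 8/2327895) = -458499*(-1179532179673/101099445230) = 540814324847890827/101099445230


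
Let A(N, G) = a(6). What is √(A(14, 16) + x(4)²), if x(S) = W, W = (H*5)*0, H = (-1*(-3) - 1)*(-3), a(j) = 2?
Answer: √2 ≈ 1.4142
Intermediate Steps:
A(N, G) = 2
H = -6 (H = (3 - 1)*(-3) = 2*(-3) = -6)
W = 0 (W = -6*5*0 = -30*0 = 0)
x(S) = 0
√(A(14, 16) + x(4)²) = √(2 + 0²) = √(2 + 0) = √2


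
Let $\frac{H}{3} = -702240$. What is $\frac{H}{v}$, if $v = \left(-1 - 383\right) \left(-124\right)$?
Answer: $- \frac{21945}{496} \approx -44.244$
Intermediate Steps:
$v = 47616$ ($v = \left(-384\right) \left(-124\right) = 47616$)
$H = -2106720$ ($H = 3 \left(-702240\right) = -2106720$)
$\frac{H}{v} = - \frac{2106720}{47616} = \left(-2106720\right) \frac{1}{47616} = - \frac{21945}{496}$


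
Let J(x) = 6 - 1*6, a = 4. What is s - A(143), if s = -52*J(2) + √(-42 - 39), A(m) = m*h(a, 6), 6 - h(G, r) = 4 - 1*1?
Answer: -429 + 9*I ≈ -429.0 + 9.0*I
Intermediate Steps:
h(G, r) = 3 (h(G, r) = 6 - (4 - 1*1) = 6 - (4 - 1) = 6 - 1*3 = 6 - 3 = 3)
J(x) = 0 (J(x) = 6 - 6 = 0)
A(m) = 3*m (A(m) = m*3 = 3*m)
s = 9*I (s = -52*0 + √(-42 - 39) = 0 + √(-81) = 0 + 9*I = 9*I ≈ 9.0*I)
s - A(143) = 9*I - 3*143 = 9*I - 1*429 = 9*I - 429 = -429 + 9*I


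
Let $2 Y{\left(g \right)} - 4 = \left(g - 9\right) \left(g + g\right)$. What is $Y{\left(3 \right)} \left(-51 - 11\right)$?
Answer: $992$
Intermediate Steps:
$Y{\left(g \right)} = 2 + g \left(-9 + g\right)$ ($Y{\left(g \right)} = 2 + \frac{\left(g - 9\right) \left(g + g\right)}{2} = 2 + \frac{\left(-9 + g\right) 2 g}{2} = 2 + \frac{2 g \left(-9 + g\right)}{2} = 2 + g \left(-9 + g\right)$)
$Y{\left(3 \right)} \left(-51 - 11\right) = \left(2 + 3^{2} - 27\right) \left(-51 - 11\right) = \left(2 + 9 - 27\right) \left(-62\right) = \left(-16\right) \left(-62\right) = 992$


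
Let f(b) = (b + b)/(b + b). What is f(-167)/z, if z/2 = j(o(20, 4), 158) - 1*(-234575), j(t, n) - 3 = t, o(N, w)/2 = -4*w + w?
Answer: 1/469108 ≈ 2.1317e-6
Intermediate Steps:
o(N, w) = -6*w (o(N, w) = 2*(-4*w + w) = 2*(-3*w) = -6*w)
j(t, n) = 3 + t
f(b) = 1 (f(b) = (2*b)/((2*b)) = (2*b)*(1/(2*b)) = 1)
z = 469108 (z = 2*((3 - 6*4) - 1*(-234575)) = 2*((3 - 24) + 234575) = 2*(-21 + 234575) = 2*234554 = 469108)
f(-167)/z = 1/469108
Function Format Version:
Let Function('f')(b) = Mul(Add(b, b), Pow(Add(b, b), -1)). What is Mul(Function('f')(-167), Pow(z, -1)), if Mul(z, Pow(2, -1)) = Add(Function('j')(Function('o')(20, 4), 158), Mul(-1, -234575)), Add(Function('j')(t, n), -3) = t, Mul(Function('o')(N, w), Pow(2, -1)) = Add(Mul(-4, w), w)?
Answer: Rational(1, 469108) ≈ 2.1317e-6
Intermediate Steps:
Function('o')(N, w) = Mul(-6, w) (Function('o')(N, w) = Mul(2, Add(Mul(-4, w), w)) = Mul(2, Mul(-3, w)) = Mul(-6, w))
Function('j')(t, n) = Add(3, t)
Function('f')(b) = 1 (Function('f')(b) = Mul(Mul(2, b), Pow(Mul(2, b), -1)) = Mul(Mul(2, b), Mul(Rational(1, 2), Pow(b, -1))) = 1)
z = 469108 (z = Mul(2, Add(Add(3, Mul(-6, 4)), Mul(-1, -234575))) = Mul(2, Add(Add(3, -24), 234575)) = Mul(2, Add(-21, 234575)) = Mul(2, 234554) = 469108)
Mul(Function('f')(-167), Pow(z, -1)) = Mul(1, Pow(469108, -1)) = Mul(1, Rational(1, 469108)) = Rational(1, 469108)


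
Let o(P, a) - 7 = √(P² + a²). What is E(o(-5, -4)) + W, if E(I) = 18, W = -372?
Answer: -354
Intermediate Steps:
o(P, a) = 7 + √(P² + a²)
E(o(-5, -4)) + W = 18 - 372 = -354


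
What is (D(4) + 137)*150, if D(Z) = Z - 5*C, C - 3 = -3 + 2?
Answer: 19650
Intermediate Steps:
C = 2 (C = 3 + (-3 + 2) = 3 - 1 = 2)
D(Z) = -10 + Z (D(Z) = Z - 5*2 = Z - 10 = -10 + Z)
(D(4) + 137)*150 = ((-10 + 4) + 137)*150 = (-6 + 137)*150 = 131*150 = 19650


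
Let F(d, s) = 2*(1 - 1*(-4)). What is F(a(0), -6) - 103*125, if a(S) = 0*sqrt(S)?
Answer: -12865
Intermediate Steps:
a(S) = 0
F(d, s) = 10 (F(d, s) = 2*(1 + 4) = 2*5 = 10)
F(a(0), -6) - 103*125 = 10 - 103*125 = 10 - 12875 = -12865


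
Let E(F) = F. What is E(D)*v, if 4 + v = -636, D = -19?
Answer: 12160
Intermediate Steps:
v = -640 (v = -4 - 636 = -640)
E(D)*v = -19*(-640) = 12160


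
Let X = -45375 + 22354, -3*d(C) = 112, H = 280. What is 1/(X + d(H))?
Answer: -3/69175 ≈ -4.3368e-5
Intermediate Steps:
d(C) = -112/3 (d(C) = -⅓*112 = -112/3)
X = -23021
1/(X + d(H)) = 1/(-23021 - 112/3) = 1/(-69175/3) = -3/69175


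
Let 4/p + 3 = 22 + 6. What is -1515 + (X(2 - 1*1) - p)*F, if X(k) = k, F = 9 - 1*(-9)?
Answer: -37497/25 ≈ -1499.9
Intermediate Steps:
p = 4/25 (p = 4/(-3 + (22 + 6)) = 4/(-3 + 28) = 4/25 ≈ 0.16000)
F = 18 (F = 9 + 9 = 18)
-1515 + (X(2 - 1*1) - p)*F = -1515 + ((2 - 1*1) - 1*4/25)*18 = -1515 + ((2 - 1) - 4/25)*18 = -1515 + (1 - 4/25)*18 = -1515 + (21/25)*18 = -1515 + 378/25 = -37497/25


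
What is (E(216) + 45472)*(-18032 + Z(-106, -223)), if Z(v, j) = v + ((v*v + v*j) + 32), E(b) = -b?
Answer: 758852608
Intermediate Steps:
Z(v, j) = 32 + v + v² + j*v (Z(v, j) = v + ((v² + j*v) + 32) = v + (32 + v² + j*v) = 32 + v + v² + j*v)
(E(216) + 45472)*(-18032 + Z(-106, -223)) = (-1*216 + 45472)*(-18032 + (32 - 106 + (-106)² - 223*(-106))) = (-216 + 45472)*(-18032 + (32 - 106 + 11236 + 23638)) = 45256*(-18032 + 34800) = 45256*16768 = 758852608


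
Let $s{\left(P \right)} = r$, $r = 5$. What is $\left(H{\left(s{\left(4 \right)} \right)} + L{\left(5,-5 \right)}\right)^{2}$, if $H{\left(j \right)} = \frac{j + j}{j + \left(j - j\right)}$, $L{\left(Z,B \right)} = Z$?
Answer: $49$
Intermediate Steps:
$s{\left(P \right)} = 5$
$H{\left(j \right)} = 2$ ($H{\left(j \right)} = \frac{2 j}{j + 0} = \frac{2 j}{j} = 2$)
$\left(H{\left(s{\left(4 \right)} \right)} + L{\left(5,-5 \right)}\right)^{2} = \left(2 + 5\right)^{2} = 7^{2} = 49$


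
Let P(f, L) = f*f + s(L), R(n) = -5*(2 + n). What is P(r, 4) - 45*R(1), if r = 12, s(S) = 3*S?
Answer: 831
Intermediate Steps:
R(n) = -10 - 5*n
P(f, L) = f² + 3*L (P(f, L) = f*f + 3*L = f² + 3*L)
P(r, 4) - 45*R(1) = (12² + 3*4) - 45*(-10 - 5*1) = (144 + 12) - 45*(-10 - 5) = 156 - 45*(-15) = 156 + 675 = 831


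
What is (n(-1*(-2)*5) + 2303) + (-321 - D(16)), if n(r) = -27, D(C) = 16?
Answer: 1939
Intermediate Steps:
(n(-1*(-2)*5) + 2303) + (-321 - D(16)) = (-27 + 2303) + (-321 - 1*16) = 2276 + (-321 - 16) = 2276 - 337 = 1939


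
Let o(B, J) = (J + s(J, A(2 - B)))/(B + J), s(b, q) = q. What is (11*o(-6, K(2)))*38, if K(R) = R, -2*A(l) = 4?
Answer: 0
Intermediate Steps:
A(l) = -2 (A(l) = -½*4 = -2)
o(B, J) = (-2 + J)/(B + J) (o(B, J) = (J - 2)/(B + J) = (-2 + J)/(B + J))
(11*o(-6, K(2)))*38 = (11*((-2 + 2)/(-6 + 2)))*38 = (11*(0/(-4)))*38 = (11*(-¼*0))*38 = (11*0)*38 = 0*38 = 0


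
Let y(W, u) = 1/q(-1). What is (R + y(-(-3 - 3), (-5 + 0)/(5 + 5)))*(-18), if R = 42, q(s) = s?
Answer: -738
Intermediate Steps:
y(W, u) = -1 (y(W, u) = 1/(-1) = -1)
(R + y(-(-3 - 3), (-5 + 0)/(5 + 5)))*(-18) = (42 - 1)*(-18) = 41*(-18) = -738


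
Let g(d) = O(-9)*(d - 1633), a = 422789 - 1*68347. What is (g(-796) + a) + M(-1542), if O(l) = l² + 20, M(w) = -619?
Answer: 108494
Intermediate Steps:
O(l) = 20 + l²
a = 354442 (a = 422789 - 68347 = 354442)
g(d) = -164933 + 101*d (g(d) = (20 + (-9)²)*(d - 1633) = (20 + 81)*(-1633 + d) = 101*(-1633 + d) = -164933 + 101*d)
(g(-796) + a) + M(-1542) = ((-164933 + 101*(-796)) + 354442) - 619 = ((-164933 - 80396) + 354442) - 619 = (-245329 + 354442) - 619 = 109113 - 619 = 108494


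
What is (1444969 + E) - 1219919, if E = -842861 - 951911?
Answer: -1569722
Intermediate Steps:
E = -1794772
(1444969 + E) - 1219919 = (1444969 - 1794772) - 1219919 = -349803 - 1219919 = -1569722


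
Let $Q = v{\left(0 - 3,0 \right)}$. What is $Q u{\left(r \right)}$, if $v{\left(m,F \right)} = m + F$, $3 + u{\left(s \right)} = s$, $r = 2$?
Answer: $3$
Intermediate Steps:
$u{\left(s \right)} = -3 + s$
$v{\left(m,F \right)} = F + m$
$Q = -3$ ($Q = 0 + \left(0 - 3\right) = 0 - 3 = -3$)
$Q u{\left(r \right)} = - 3 \left(-3 + 2\right) = \left(-3\right) \left(-1\right) = 3$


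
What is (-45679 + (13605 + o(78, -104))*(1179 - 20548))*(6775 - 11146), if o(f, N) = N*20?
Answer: 975928048884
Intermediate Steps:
o(f, N) = 20*N
(-45679 + (13605 + o(78, -104))*(1179 - 20548))*(6775 - 11146) = (-45679 + (13605 + 20*(-104))*(1179 - 20548))*(6775 - 11146) = (-45679 + (13605 - 2080)*(-19369))*(-4371) = (-45679 + 11525*(-19369))*(-4371) = (-45679 - 223227725)*(-4371) = -223273404*(-4371) = 975928048884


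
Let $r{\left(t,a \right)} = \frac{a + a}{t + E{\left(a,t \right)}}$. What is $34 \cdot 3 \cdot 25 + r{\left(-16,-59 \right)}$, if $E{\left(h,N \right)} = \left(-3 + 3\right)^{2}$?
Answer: $\frac{20459}{8} \approx 2557.4$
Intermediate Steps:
$E{\left(h,N \right)} = 0$ ($E{\left(h,N \right)} = 0^{2} = 0$)
$r{\left(t,a \right)} = \frac{2 a}{t}$ ($r{\left(t,a \right)} = \frac{a + a}{t + 0} = \frac{2 a}{t}$)
$34 \cdot 3 \cdot 25 + r{\left(-16,-59 \right)} = 34 \cdot 3 \cdot 25 + 2 \left(-59\right) \frac{1}{-16} = 102 \cdot 25 + 2 \left(-59\right) \left(- \frac{1}{16}\right) = 2550 + \frac{59}{8} = \frac{20459}{8}$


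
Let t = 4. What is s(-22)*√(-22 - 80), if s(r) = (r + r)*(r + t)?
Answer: 792*I*√102 ≈ 7998.8*I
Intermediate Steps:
s(r) = 2*r*(4 + r) (s(r) = (r + r)*(r + 4) = (2*r)*(4 + r) = 2*r*(4 + r))
s(-22)*√(-22 - 80) = (2*(-22)*(4 - 22))*√(-22 - 80) = (2*(-22)*(-18))*√(-102) = 792*(I*√102) = 792*I*√102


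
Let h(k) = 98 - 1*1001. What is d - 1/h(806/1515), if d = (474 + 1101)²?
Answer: 2240004376/903 ≈ 2.4806e+6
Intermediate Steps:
h(k) = -903 (h(k) = 98 - 1001 = -903)
d = 2480625 (d = 1575² = 2480625)
d - 1/h(806/1515) = 2480625 - 1/(-903) = 2480625 - 1*(-1/903) = 2480625 + 1/903 = 2240004376/903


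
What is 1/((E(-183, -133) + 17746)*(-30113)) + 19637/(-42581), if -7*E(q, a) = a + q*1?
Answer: -73642928933845/159687810981314 ≈ -0.46117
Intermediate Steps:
E(q, a) = -a/7 - q/7 (E(q, a) = -(a + q*1)/7 = -(a + q)/7 = -a/7 - q/7)
1/((E(-183, -133) + 17746)*(-30113)) + 19637/(-42581) = 1/(((-1/7*(-133) - 1/7*(-183)) + 17746)*(-30113)) + 19637/(-42581) = -1/30113/((19 + 183/7) + 17746) + 19637*(-1/42581) = -1/30113/(316/7 + 17746) - 19637/42581 = -1/30113/(124538/7) - 19637/42581 = (7/124538)*(-1/30113) - 19637/42581 = -7/3750212794 - 19637/42581 = -73642928933845/159687810981314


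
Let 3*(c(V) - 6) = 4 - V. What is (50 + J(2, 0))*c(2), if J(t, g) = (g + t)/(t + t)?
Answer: 1010/3 ≈ 336.67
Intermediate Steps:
c(V) = 22/3 - V/3 (c(V) = 6 + (4 - V)/3 = 6 + (4/3 - V/3) = 22/3 - V/3)
J(t, g) = (g + t)/(2*t) (J(t, g) = (g + t)/((2*t)) = (g + t)*(1/(2*t)) = (g + t)/(2*t))
(50 + J(2, 0))*c(2) = (50 + (½)*(0 + 2)/2)*(22/3 - ⅓*2) = (50 + (½)*(½)*2)*(22/3 - ⅔) = (50 + ½)*(20/3) = (101/2)*(20/3) = 1010/3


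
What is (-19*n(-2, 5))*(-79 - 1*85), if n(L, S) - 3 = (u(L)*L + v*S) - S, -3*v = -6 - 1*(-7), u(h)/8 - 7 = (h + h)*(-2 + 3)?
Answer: -482980/3 ≈ -1.6099e+5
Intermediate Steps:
u(h) = 56 + 16*h (u(h) = 56 + 8*((h + h)*(-2 + 3)) = 56 + 8*((2*h)*1) = 56 + 8*(2*h) = 56 + 16*h)
v = -⅓ (v = -(-6 - 1*(-7))/3 = -(-6 + 7)/3 = -⅓*1 = -⅓ ≈ -0.33333)
n(L, S) = 3 - 4*S/3 + L*(56 + 16*L) (n(L, S) = 3 + (((56 + 16*L)*L - S/3) - S) = 3 + ((L*(56 + 16*L) - S/3) - S) = 3 + ((-S/3 + L*(56 + 16*L)) - S) = 3 + (-4*S/3 + L*(56 + 16*L)) = 3 - 4*S/3 + L*(56 + 16*L))
(-19*n(-2, 5))*(-79 - 1*85) = (-19*(3 - 4/3*5 + 8*(-2)*(7 + 2*(-2))))*(-79 - 1*85) = (-19*(3 - 20/3 + 8*(-2)*(7 - 4)))*(-79 - 85) = -19*(3 - 20/3 + 8*(-2)*3)*(-164) = -19*(3 - 20/3 - 48)*(-164) = -19*(-155/3)*(-164) = (2945/3)*(-164) = -482980/3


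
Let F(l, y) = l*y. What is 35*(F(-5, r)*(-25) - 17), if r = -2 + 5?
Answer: 12530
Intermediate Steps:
r = 3
35*(F(-5, r)*(-25) - 17) = 35*(-5*3*(-25) - 17) = 35*(-15*(-25) - 17) = 35*(375 - 17) = 35*358 = 12530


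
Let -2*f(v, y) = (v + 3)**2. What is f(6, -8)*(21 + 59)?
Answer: -3240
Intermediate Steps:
f(v, y) = -(3 + v)**2/2 (f(v, y) = -(v + 3)**2/2 = -(3 + v)**2/2)
f(6, -8)*(21 + 59) = (-(3 + 6)**2/2)*(21 + 59) = -1/2*9**2*80 = -1/2*81*80 = -81/2*80 = -3240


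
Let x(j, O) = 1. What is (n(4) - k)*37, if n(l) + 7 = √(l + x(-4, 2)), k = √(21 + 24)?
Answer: -259 - 74*√5 ≈ -424.47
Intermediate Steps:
k = 3*√5 (k = √45 = 3*√5 ≈ 6.7082)
n(l) = -7 + √(1 + l) (n(l) = -7 + √(l + 1) = -7 + √(1 + l))
(n(4) - k)*37 = ((-7 + √(1 + 4)) - 3*√5)*37 = ((-7 + √5) - 3*√5)*37 = (-7 - 2*√5)*37 = -259 - 74*√5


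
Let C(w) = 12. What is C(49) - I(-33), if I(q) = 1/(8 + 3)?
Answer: 131/11 ≈ 11.909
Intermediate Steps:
I(q) = 1/11
C(49) - I(-33) = 12 - 1*1/11 = 12 - 1/11 = 131/11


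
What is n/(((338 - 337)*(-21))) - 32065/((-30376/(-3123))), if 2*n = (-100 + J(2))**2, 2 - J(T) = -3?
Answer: -2239990595/637896 ≈ -3511.5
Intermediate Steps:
J(T) = 5 (J(T) = 2 - 1*(-3) = 2 + 3 = 5)
n = 9025/2 (n = (-100 + 5)**2/2 = (1/2)*(-95)**2 = (1/2)*9025 = 9025/2 ≈ 4512.5)
n/(((338 - 337)*(-21))) - 32065/((-30376/(-3123))) = 9025/(2*(((338 - 337)*(-21)))) - 32065/((-30376/(-3123))) = 9025/(2*((1*(-21)))) - 32065/((-30376*(-1/3123))) = (9025/2)/(-21) - 32065/30376/3123 = (9025/2)*(-1/21) - 32065*3123/30376 = -9025/42 - 100138995/30376 = -2239990595/637896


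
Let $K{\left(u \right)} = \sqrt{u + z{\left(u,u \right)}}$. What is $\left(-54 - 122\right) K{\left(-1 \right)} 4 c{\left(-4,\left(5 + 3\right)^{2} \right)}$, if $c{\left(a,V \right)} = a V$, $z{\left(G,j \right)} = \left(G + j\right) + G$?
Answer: $360448 i \approx 3.6045 \cdot 10^{5} i$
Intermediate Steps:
$z{\left(G,j \right)} = j + 2 G$
$c{\left(a,V \right)} = V a$
$K{\left(u \right)} = 2 \sqrt{u}$ ($K{\left(u \right)} = \sqrt{u + \left(u + 2 u\right)} = \sqrt{u + 3 u} = \sqrt{4 u} = 2 \sqrt{u}$)
$\left(-54 - 122\right) K{\left(-1 \right)} 4 c{\left(-4,\left(5 + 3\right)^{2} \right)} = \left(-54 - 122\right) 2 \sqrt{-1} \cdot 4 \left(5 + 3\right)^{2} \left(-4\right) = - 176 \cdot 2 i 4 \cdot 8^{2} \left(-4\right) = - 176 \cdot 8 i 64 \left(-4\right) = - 176 \cdot 8 i \left(-256\right) = - 176 \left(- 2048 i\right) = 360448 i$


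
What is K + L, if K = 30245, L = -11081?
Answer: 19164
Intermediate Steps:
K + L = 30245 - 11081 = 19164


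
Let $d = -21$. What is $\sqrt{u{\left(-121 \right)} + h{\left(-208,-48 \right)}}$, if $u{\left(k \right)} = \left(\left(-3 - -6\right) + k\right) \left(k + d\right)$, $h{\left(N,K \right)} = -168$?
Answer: $2 \sqrt{4147} \approx 128.79$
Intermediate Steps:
$u{\left(k \right)} = \left(-21 + k\right) \left(3 + k\right)$ ($u{\left(k \right)} = \left(\left(-3 - -6\right) + k\right) \left(k - 21\right) = \left(\left(-3 + 6\right) + k\right) \left(-21 + k\right) = \left(3 + k\right) \left(-21 + k\right) = \left(-21 + k\right) \left(3 + k\right)$)
$\sqrt{u{\left(-121 \right)} + h{\left(-208,-48 \right)}} = \sqrt{\left(-63 + \left(-121\right)^{2} - -2178\right) - 168} = \sqrt{\left(-63 + 14641 + 2178\right) - 168} = \sqrt{16756 - 168} = \sqrt{16588} = 2 \sqrt{4147}$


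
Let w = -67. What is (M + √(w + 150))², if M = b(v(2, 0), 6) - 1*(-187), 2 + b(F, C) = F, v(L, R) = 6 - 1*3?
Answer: (188 + √83)² ≈ 38853.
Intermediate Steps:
v(L, R) = 3 (v(L, R) = 6 - 3 = 3)
b(F, C) = -2 + F
M = 188 (M = (-2 + 3) - 1*(-187) = 1 + 187 = 188)
(M + √(w + 150))² = (188 + √(-67 + 150))² = (188 + √83)²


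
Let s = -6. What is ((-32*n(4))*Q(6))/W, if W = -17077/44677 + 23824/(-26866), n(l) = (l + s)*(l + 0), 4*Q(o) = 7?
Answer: -268865471168/761587765 ≈ -353.03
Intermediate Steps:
Q(o) = 7/4 (Q(o) = (¼)*7 = 7/4)
n(l) = l*(-6 + l) (n(l) = (l - 6)*(l + 0) = (-6 + l)*l = l*(-6 + l))
W = -761587765/600146141 (W = -17077*1/44677 + 23824*(-1/26866) = -17077/44677 - 11912/13433 = -761587765/600146141 ≈ -1.2690)
((-32*n(4))*Q(6))/W = (-128*(-6 + 4)*(7/4))/(-761587765/600146141) = (-128*(-2)*(7/4))*(-600146141/761587765) = (-32*(-8)*(7/4))*(-600146141/761587765) = (256*(7/4))*(-600146141/761587765) = 448*(-600146141/761587765) = -268865471168/761587765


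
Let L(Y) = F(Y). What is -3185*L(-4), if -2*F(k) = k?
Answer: -6370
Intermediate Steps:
F(k) = -k/2
L(Y) = -Y/2
-3185*L(-4) = -(-3185)*(-4)/2 = -3185*2 = -6370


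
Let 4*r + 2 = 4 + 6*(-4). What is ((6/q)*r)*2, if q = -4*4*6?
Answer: 11/16 ≈ 0.68750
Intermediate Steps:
q = -96 (q = -16*6 = -96)
r = -11/2 (r = -1/2 + (4 + 6*(-4))/4 = -1/2 + (4 - 24)/4 = -1/2 + (1/4)*(-20) = -1/2 - 5 = -11/2 ≈ -5.5000)
((6/q)*r)*2 = ((6/(-96))*(-11/2))*2 = ((6*(-1/96))*(-11/2))*2 = -1/16*(-11/2)*2 = (11/32)*2 = 11/16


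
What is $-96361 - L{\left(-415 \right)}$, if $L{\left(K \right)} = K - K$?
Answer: $-96361$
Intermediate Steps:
$L{\left(K \right)} = 0$
$-96361 - L{\left(-415 \right)} = -96361 - 0 = -96361 + 0 = -96361$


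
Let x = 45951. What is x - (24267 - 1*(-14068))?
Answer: 7616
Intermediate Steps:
x - (24267 - 1*(-14068)) = 45951 - (24267 - 1*(-14068)) = 45951 - (24267 + 14068) = 45951 - 1*38335 = 45951 - 38335 = 7616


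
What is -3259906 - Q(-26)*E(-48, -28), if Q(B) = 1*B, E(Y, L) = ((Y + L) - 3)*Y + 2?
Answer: -3161262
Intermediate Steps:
E(Y, L) = 2 + Y*(-3 + L + Y) (E(Y, L) = ((L + Y) - 3)*Y + 2 = (-3 + L + Y)*Y + 2 = Y*(-3 + L + Y) + 2 = 2 + Y*(-3 + L + Y))
Q(B) = B
-3259906 - Q(-26)*E(-48, -28) = -3259906 - (-26)*(2 + (-48)² - 3*(-48) - 28*(-48)) = -3259906 - (-26)*(2 + 2304 + 144 + 1344) = -3259906 - (-26)*3794 = -3259906 - 1*(-98644) = -3259906 + 98644 = -3161262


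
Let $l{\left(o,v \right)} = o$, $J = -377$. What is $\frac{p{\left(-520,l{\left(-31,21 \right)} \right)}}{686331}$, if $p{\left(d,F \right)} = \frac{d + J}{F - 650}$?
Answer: $\frac{299}{155797137} \approx 1.9192 \cdot 10^{-6}$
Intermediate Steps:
$p{\left(d,F \right)} = \frac{-377 + d}{-650 + F}$ ($p{\left(d,F \right)} = \frac{d - 377}{F - 650} = \frac{-377 + d}{-650 + F}$)
$\frac{p{\left(-520,l{\left(-31,21 \right)} \right)}}{686331} = \frac{\frac{1}{-650 - 31} \left(-377 - 520\right)}{686331} = \frac{1}{-681} \left(-897\right) \frac{1}{686331} = \left(- \frac{1}{681}\right) \left(-897\right) \frac{1}{686331} = \frac{299}{227} \cdot \frac{1}{686331} = \frac{299}{155797137}$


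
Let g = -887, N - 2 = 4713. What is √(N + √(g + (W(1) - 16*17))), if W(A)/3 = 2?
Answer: √(4715 + I*√1153) ≈ 68.666 + 0.2473*I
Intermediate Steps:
N = 4715 (N = 2 + 4713 = 4715)
W(A) = 6 (W(A) = 3*2 = 6)
√(N + √(g + (W(1) - 16*17))) = √(4715 + √(-887 + (6 - 16*17))) = √(4715 + √(-887 + (6 - 272))) = √(4715 + √(-887 - 266)) = √(4715 + √(-1153)) = √(4715 + I*√1153)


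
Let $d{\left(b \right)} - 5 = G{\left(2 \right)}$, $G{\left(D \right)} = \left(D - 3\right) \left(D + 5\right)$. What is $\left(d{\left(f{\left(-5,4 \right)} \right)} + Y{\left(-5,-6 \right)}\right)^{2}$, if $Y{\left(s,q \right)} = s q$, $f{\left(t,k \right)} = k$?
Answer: $784$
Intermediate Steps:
$Y{\left(s,q \right)} = q s$
$G{\left(D \right)} = \left(-3 + D\right) \left(5 + D\right)$
$d{\left(b \right)} = -2$ ($d{\left(b \right)} = 5 + \left(-15 + 2^{2} + 2 \cdot 2\right) = 5 + \left(-15 + 4 + 4\right) = 5 - 7 = -2$)
$\left(d{\left(f{\left(-5,4 \right)} \right)} + Y{\left(-5,-6 \right)}\right)^{2} = \left(-2 - -30\right)^{2} = \left(-2 + 30\right)^{2} = 28^{2} = 784$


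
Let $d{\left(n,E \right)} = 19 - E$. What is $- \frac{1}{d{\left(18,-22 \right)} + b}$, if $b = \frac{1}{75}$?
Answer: $- \frac{75}{3076} \approx -0.024382$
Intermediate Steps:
$b = \frac{1}{75} \approx 0.013333$
$- \frac{1}{d{\left(18,-22 \right)} + b} = - \frac{1}{\left(19 - -22\right) + \frac{1}{75}} = - \frac{1}{\left(19 + 22\right) + \frac{1}{75}} = - \frac{1}{41 + \frac{1}{75}} = - \frac{1}{\frac{3076}{75}} = \left(-1\right) \frac{75}{3076} = - \frac{75}{3076}$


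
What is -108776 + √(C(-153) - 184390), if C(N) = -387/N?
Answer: -108776 + I*√53287979/17 ≈ -1.0878e+5 + 429.4*I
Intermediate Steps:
-108776 + √(C(-153) - 184390) = -108776 + √(-387/(-153) - 184390) = -108776 + √(-387*(-1/153) - 184390) = -108776 + √(43/17 - 184390) = -108776 + √(-3134587/17) = -108776 + I*√53287979/17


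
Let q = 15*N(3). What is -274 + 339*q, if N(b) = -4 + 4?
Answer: -274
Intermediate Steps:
N(b) = 0
q = 0 (q = 15*0 = 0)
-274 + 339*q = -274 + 339*0 = -274 + 0 = -274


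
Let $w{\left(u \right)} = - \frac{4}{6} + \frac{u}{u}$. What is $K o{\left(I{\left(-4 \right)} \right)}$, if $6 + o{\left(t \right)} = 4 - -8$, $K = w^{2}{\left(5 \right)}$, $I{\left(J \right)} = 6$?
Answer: $\frac{2}{3} \approx 0.66667$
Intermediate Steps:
$w{\left(u \right)} = \frac{1}{3}$ ($w{\left(u \right)} = \left(-4\right) \frac{1}{6} + 1 = - \frac{2}{3} + 1 = \frac{1}{3}$)
$K = \frac{1}{9}$ ($K = \left(\frac{1}{3}\right)^{2} = \frac{1}{9} \approx 0.11111$)
$o{\left(t \right)} = 6$ ($o{\left(t \right)} = -6 + \left(4 - -8\right) = -6 + \left(4 + 8\right) = -6 + 12 = 6$)
$K o{\left(I{\left(-4 \right)} \right)} = \frac{1}{9} \cdot 6 = \frac{2}{3}$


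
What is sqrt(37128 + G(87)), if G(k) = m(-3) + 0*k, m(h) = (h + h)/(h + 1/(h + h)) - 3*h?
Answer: sqrt(13407141)/19 ≈ 192.71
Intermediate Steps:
m(h) = -3*h + 2*h/(h + 1/(2*h)) (m(h) = (2*h)/(h + 1/(2*h)) - 3*h = 2*h/(h + 1/(2*h)) - 3*h = -3*h + 2*h/(h + 1/(2*h)))
G(k) = 207/19 (G(k) = -3*(-3 - 6*(-3)**2 + 4*(-3))/(1 + 2*(-3)**2) + 0*k = -3*(-3 - 6*9 - 12)/(1 + 2*9) + 0 = -3*(-3 - 54 - 12)/(1 + 18) + 0 = -3*(-69)/19 + 0 = -3*1/19*(-69) + 0 = 207/19 + 0 = 207/19)
sqrt(37128 + G(87)) = sqrt(37128 + 207/19) = sqrt(705639/19) = sqrt(13407141)/19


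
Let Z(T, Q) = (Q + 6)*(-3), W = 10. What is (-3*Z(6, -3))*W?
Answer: 270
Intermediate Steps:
Z(T, Q) = -18 - 3*Q (Z(T, Q) = (6 + Q)*(-3) = -18 - 3*Q)
(-3*Z(6, -3))*W = -3*(-18 - 3*(-3))*10 = -3*(-18 + 9)*10 = -3*(-9)*10 = 27*10 = 270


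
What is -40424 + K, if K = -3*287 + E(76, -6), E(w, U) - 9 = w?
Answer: -41200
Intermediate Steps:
E(w, U) = 9 + w
K = -776 (K = -3*287 + (9 + 76) = -861 + 85 = -776)
-40424 + K = -40424 - 776 = -41200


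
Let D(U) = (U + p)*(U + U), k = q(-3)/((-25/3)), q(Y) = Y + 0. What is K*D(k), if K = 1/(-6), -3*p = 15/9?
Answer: 44/1875 ≈ 0.023467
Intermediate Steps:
q(Y) = Y
p = -5/9 ≈ -0.55556
K = -1/6 ≈ -0.16667
k = 9/25 (k = -3/((-25/3)) = -3/((-25*1/3)) = -3/(-25/3) = -3*(-3/25) = 9/25 ≈ 0.36000)
D(U) = 2*U*(-5/9 + U) (D(U) = (U - 5/9)*(U + U) = (-5/9 + U)*(2*U) = 2*U*(-5/9 + U))
K*D(k) = -9*(-5 + 9*(9/25))/(27*25) = -9*(-5 + 81/25)/(27*25) = -9*(-44)/(27*25*25) = -1/6*(-88/625) = 44/1875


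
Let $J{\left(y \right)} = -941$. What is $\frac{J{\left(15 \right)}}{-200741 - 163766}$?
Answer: $\frac{941}{364507} \approx 0.0025816$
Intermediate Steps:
$\frac{J{\left(15 \right)}}{-200741 - 163766} = - \frac{941}{-200741 - 163766} = - \frac{941}{-364507} = \left(-941\right) \left(- \frac{1}{364507}\right) = \frac{941}{364507}$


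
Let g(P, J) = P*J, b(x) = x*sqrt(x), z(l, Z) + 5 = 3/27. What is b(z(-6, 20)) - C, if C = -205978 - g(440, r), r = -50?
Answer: 183978 - 88*I*sqrt(11)/27 ≈ 1.8398e+5 - 10.81*I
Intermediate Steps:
z(l, Z) = -44/9 (z(l, Z) = -5 + 3/27 = -5 + 3*(1/27) = -5 + 1/9 = -44/9)
b(x) = x**(3/2)
g(P, J) = J*P
C = -183978 (C = -205978 - (-50)*440 = -205978 - 1*(-22000) = -205978 + 22000 = -183978)
b(z(-6, 20)) - C = (-44/9)**(3/2) - 1*(-183978) = -88*I*sqrt(11)/27 + 183978 = 183978 - 88*I*sqrt(11)/27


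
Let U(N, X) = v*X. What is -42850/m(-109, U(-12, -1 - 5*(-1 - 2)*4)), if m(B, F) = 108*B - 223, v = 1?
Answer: 8570/2399 ≈ 3.5723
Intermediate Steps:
U(N, X) = X (U(N, X) = 1*X = X)
m(B, F) = -223 + 108*B
-42850/m(-109, U(-12, -1 - 5*(-1 - 2)*4)) = -42850/(-223 + 108*(-109)) = -42850/(-223 - 11772) = -42850/(-11995) = -42850*(-1/11995) = 8570/2399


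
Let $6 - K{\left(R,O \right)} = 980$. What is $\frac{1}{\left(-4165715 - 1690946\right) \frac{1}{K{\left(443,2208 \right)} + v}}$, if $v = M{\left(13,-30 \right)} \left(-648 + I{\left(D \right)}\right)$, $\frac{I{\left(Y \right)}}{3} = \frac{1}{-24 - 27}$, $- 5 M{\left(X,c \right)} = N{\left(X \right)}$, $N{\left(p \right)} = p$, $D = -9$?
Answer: $- \frac{60431}{497816185} \approx -0.00012139$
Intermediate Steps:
$K{\left(R,O \right)} = -974$ ($K{\left(R,O \right)} = 6 - 980 = -974$)
$M{\left(X,c \right)} = - \frac{X}{5}$
$I{\left(Y \right)} = - \frac{1}{17}$ ($I{\left(Y \right)} = \frac{3}{-24 - 27} = \frac{3}{-51} = 3 \left(- \frac{1}{51}\right) = - \frac{1}{17}$)
$v = \frac{143221}{85}$ ($v = \left(- \frac{1}{5}\right) 13 \left(-648 - \frac{1}{17}\right) = \left(- \frac{13}{5}\right) \left(- \frac{11017}{17}\right) = \frac{143221}{85} \approx 1685.0$)
$\frac{1}{\left(-4165715 - 1690946\right) \frac{1}{K{\left(443,2208 \right)} + v}} = \frac{1}{\left(-4165715 - 1690946\right) \frac{1}{-974 + \frac{143221}{85}}} = \frac{1}{\left(-5856661\right) \frac{1}{\frac{60431}{85}}} = \frac{1}{\left(-5856661\right) \frac{85}{60431}} = \frac{1}{- \frac{497816185}{60431}} = - \frac{60431}{497816185}$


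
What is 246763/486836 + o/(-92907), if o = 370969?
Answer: -157675054043/45230472252 ≈ -3.4860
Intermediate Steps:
246763/486836 + o/(-92907) = 246763/486836 + 370969/(-92907) = 246763*(1/486836) + 370969*(-1/92907) = 246763/486836 - 370969/92907 = -157675054043/45230472252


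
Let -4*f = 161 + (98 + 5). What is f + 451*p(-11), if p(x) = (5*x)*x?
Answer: 272789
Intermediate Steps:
f = -66 (f = -(161 + (98 + 5))/4 = -(161 + 103)/4 = -¼*264 = -66)
p(x) = 5*x²
f + 451*p(-11) = -66 + 451*(5*(-11)²) = -66 + 451*(5*121) = -66 + 451*605 = -66 + 272855 = 272789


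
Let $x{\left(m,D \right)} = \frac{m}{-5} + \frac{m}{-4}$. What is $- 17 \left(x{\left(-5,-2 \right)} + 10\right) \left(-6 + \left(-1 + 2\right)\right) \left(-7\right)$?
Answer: $- \frac{29155}{4} \approx -7288.8$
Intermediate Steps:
$x{\left(m,D \right)} = - \frac{9 m}{20}$ ($x{\left(m,D \right)} = m \left(- \frac{1}{5}\right) + m \left(- \frac{1}{4}\right) = - \frac{m}{5} - \frac{m}{4} = - \frac{9 m}{20}$)
$- 17 \left(x{\left(-5,-2 \right)} + 10\right) \left(-6 + \left(-1 + 2\right)\right) \left(-7\right) = - 17 \left(\left(- \frac{9}{20}\right) \left(-5\right) + 10\right) \left(-6 + \left(-1 + 2\right)\right) \left(-7\right) = - 17 \left(\frac{9}{4} + 10\right) \left(-6 + 1\right) \left(-7\right) = - 17 \cdot \frac{49}{4} \left(-5\right) \left(-7\right) = \left(-17\right) \left(- \frac{245}{4}\right) \left(-7\right) = \frac{4165}{4} \left(-7\right) = - \frac{29155}{4}$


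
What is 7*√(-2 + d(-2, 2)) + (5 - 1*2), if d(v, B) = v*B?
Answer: 3 + 7*I*√6 ≈ 3.0 + 17.146*I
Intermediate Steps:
d(v, B) = B*v
7*√(-2 + d(-2, 2)) + (5 - 1*2) = 7*√(-2 + 2*(-2)) + (5 - 1*2) = 7*√(-2 - 4) + (5 - 2) = 7*√(-6) + 3 = 7*(I*√6) + 3 = 7*I*√6 + 3 = 3 + 7*I*√6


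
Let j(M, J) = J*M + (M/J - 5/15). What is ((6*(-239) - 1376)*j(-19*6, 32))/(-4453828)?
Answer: -246283855/106891872 ≈ -2.3040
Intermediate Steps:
j(M, J) = -⅓ + J*M + M/J (j(M, J) = J*M + (M/J - 5*1/15) = J*M + (M/J - ⅓) = J*M + (-⅓ + M/J) = -⅓ + J*M + M/J)
((6*(-239) - 1376)*j(-19*6, 32))/(-4453828) = ((6*(-239) - 1376)*(-⅓ + 32*(-19*6) - 19*6/32))/(-4453828) = ((-1434 - 1376)*(-⅓ + 32*(-114) - 114*1/32))*(-1/4453828) = -2810*(-⅓ - 3648 - 57/16)*(-1/4453828) = -2810*(-175291/48)*(-1/4453828) = (246283855/24)*(-1/4453828) = -246283855/106891872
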